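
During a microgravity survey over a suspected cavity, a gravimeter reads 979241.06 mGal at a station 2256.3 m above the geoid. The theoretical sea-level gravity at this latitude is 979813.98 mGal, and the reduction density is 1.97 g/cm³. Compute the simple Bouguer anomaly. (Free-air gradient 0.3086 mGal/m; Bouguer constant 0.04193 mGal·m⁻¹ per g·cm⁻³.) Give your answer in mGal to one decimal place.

Free-air correction = 0.3086 × 2256.3 = 696.29 mGal
Free-air anomaly = 979241.06 − 979813.98 + (696.29) = 123.37 mGal
Bouguer slab correction = 0.04193 × 1.97 × 2256.3 = 186.38 mGal
Simple Bouguer anomaly = 123.37 − (186.38) = -63.01 mGal

-63.0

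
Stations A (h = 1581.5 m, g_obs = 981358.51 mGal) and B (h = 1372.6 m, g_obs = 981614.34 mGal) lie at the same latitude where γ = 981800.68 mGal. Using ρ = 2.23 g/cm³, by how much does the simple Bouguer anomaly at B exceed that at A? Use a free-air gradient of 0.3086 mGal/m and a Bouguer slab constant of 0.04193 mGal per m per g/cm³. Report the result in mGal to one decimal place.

Δg_SB(A) = 981358.51 − 981800.68 + 0.3086×1581.5 − 0.04193×2.23×1581.5 = -102.00 mGal
Δg_SB(B) = 981614.34 − 981800.68 + 0.3086×1372.6 − 0.04193×2.23×1372.6 = 108.90 mGal
Difference = 108.90 − (-102.00) = 210.90 mGal

210.9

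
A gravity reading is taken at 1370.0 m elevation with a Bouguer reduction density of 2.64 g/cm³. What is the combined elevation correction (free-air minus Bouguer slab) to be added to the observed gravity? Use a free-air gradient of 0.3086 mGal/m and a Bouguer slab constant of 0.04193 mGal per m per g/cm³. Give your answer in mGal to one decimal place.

271.1

Combined gradient = 0.3086 − 0.04193 × 2.64 = 0.1979048 mGal/m
Combined elevation correction = 0.1979048 × 1370.0 = 271.1 mGal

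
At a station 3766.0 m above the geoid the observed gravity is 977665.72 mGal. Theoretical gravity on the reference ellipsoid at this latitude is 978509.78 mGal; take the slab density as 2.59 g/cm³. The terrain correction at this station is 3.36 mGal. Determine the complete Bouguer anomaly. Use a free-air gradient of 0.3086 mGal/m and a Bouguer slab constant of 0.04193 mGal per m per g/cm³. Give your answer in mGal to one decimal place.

-87.5

Free-air correction = 0.3086 × 3766.0 = 1162.19 mGal
Free-air anomaly = 977665.72 − 978509.78 + (1162.19) = 318.13 mGal
Bouguer slab correction = 0.04193 × 2.59 × 3766.0 = 408.98 mGal
Simple Bouguer anomaly = 318.13 − (408.98) = -90.85 mGal
Complete Bouguer anomaly = -90.85 + 3.36 = -87.49 mGal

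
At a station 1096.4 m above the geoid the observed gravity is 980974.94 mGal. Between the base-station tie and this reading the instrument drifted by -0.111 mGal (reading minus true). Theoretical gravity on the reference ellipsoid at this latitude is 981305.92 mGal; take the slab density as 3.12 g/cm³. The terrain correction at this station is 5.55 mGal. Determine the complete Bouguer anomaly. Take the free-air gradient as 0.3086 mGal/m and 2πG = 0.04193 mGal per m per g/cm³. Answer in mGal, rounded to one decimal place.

-130.4

Drift-corrected reading = 980974.94 − (-0.111) = 980975.051 mGal
Free-air correction = 0.3086 × 1096.4 = 338.35 mGal
Free-air anomaly = 980975.051 − 981305.92 + (338.35) = 7.481 mGal
Bouguer slab correction = 0.04193 × 3.12 × 1096.4 = 143.43 mGal
Simple Bouguer anomaly = 7.481 − (143.43) = -135.949 mGal
Complete Bouguer anomaly = -135.949 + 5.55 = -130.399 mGal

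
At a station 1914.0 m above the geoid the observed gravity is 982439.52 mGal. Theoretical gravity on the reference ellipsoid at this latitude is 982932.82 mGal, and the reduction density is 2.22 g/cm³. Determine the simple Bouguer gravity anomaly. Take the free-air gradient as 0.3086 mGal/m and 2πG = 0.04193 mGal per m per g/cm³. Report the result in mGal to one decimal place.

Free-air correction = 0.3086 × 1914.0 = 590.66 mGal
Free-air anomaly = 982439.52 − 982932.82 + (590.66) = 97.36 mGal
Bouguer slab correction = 0.04193 × 2.22 × 1914.0 = 178.16 mGal
Simple Bouguer anomaly = 97.36 − (178.16) = -80.80 mGal

-80.8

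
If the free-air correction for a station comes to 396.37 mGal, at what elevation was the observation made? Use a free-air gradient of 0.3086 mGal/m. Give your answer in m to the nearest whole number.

h = 396.37 / 0.3086 = 1284.41 m

1284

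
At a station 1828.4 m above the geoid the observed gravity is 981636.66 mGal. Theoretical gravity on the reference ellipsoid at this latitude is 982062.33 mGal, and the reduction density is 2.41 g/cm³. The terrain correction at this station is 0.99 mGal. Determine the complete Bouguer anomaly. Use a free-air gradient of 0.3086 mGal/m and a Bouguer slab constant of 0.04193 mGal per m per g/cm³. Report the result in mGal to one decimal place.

-45.2

Free-air correction = 0.3086 × 1828.4 = 564.24 mGal
Free-air anomaly = 981636.66 − 982062.33 + (564.24) = 138.57 mGal
Bouguer slab correction = 0.04193 × 2.41 × 1828.4 = 184.76 mGal
Simple Bouguer anomaly = 138.57 − (184.76) = -46.19 mGal
Complete Bouguer anomaly = -46.19 + 0.99 = -45.20 mGal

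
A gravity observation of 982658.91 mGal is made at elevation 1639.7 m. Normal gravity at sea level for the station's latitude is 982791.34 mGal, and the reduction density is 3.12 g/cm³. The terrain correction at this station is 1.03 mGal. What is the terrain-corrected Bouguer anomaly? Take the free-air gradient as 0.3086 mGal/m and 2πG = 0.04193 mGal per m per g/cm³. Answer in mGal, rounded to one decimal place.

160.1

Free-air correction = 0.3086 × 1639.7 = 506.01 mGal
Free-air anomaly = 982658.91 − 982791.34 + (506.01) = 373.58 mGal
Bouguer slab correction = 0.04193 × 3.12 × 1639.7 = 214.51 mGal
Simple Bouguer anomaly = 373.58 − (214.51) = 159.07 mGal
Complete Bouguer anomaly = 159.07 + 1.03 = 160.10 mGal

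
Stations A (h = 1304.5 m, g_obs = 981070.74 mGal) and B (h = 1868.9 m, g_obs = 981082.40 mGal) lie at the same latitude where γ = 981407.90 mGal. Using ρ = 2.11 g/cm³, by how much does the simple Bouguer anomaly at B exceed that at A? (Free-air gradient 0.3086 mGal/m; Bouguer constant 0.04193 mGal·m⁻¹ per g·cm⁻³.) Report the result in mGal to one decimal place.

135.9

Δg_SB(A) = 981070.74 − 981407.90 + 0.3086×1304.5 − 0.04193×2.11×1304.5 = -50.00 mGal
Δg_SB(B) = 981082.40 − 981407.90 + 0.3086×1868.9 − 0.04193×2.11×1868.9 = 85.90 mGal
Difference = 85.90 − (-50.00) = 135.90 mGal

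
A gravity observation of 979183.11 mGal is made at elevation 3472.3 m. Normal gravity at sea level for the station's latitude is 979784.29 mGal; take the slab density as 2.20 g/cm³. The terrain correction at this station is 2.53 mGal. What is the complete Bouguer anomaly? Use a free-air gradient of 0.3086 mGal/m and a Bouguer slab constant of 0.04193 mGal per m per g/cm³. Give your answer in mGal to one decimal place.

Free-air correction = 0.3086 × 3472.3 = 1071.55 mGal
Free-air anomaly = 979183.11 − 979784.29 + (1071.55) = 470.37 mGal
Bouguer slab correction = 0.04193 × 2.20 × 3472.3 = 320.31 mGal
Simple Bouguer anomaly = 470.37 − (320.31) = 150.06 mGal
Complete Bouguer anomaly = 150.06 + 2.53 = 152.59 mGal

152.6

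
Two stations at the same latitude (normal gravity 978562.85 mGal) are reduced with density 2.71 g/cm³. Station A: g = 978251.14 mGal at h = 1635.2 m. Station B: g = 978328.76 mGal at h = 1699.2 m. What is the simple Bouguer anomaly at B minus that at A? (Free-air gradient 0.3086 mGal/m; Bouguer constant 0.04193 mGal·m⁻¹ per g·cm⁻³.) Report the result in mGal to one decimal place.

90.1

Δg_SB(A) = 978251.14 − 978562.85 + 0.3086×1635.2 − 0.04193×2.71×1635.2 = 7.10 mGal
Δg_SB(B) = 978328.76 − 978562.85 + 0.3086×1699.2 − 0.04193×2.71×1699.2 = 97.20 mGal
Difference = 97.20 − (7.10) = 90.10 mGal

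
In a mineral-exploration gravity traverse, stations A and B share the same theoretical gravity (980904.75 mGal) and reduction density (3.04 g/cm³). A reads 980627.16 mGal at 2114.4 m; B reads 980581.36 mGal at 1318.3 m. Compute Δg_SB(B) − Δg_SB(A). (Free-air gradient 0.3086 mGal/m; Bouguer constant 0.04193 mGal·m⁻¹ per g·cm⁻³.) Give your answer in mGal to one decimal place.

-190.0

Δg_SB(A) = 980627.16 − 980904.75 + 0.3086×2114.4 − 0.04193×3.04×2114.4 = 105.40 mGal
Δg_SB(B) = 980581.36 − 980904.75 + 0.3086×1318.3 − 0.04193×3.04×1318.3 = -84.60 mGal
Difference = -84.60 − (105.40) = -190.00 mGal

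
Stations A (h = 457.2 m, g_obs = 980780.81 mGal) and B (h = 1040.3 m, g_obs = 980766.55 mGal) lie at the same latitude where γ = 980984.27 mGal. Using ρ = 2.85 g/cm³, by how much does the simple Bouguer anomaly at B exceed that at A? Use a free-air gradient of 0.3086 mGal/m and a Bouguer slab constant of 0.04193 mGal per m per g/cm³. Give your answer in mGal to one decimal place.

Δg_SB(A) = 980780.81 − 980984.27 + 0.3086×457.2 − 0.04193×2.85×457.2 = -117.00 mGal
Δg_SB(B) = 980766.55 − 980984.27 + 0.3086×1040.3 − 0.04193×2.85×1040.3 = -21.00 mGal
Difference = -21.00 − (-117.00) = 96.00 mGal

96.0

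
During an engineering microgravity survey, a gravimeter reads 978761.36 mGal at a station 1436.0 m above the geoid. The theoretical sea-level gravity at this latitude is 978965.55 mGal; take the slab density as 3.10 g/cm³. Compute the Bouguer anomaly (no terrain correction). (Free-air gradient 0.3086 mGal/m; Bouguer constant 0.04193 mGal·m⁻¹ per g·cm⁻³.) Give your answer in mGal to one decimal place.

52.3

Free-air correction = 0.3086 × 1436.0 = 443.15 mGal
Free-air anomaly = 978761.36 − 978965.55 + (443.15) = 238.96 mGal
Bouguer slab correction = 0.04193 × 3.10 × 1436.0 = 186.66 mGal
Simple Bouguer anomaly = 238.96 − (186.66) = 52.30 mGal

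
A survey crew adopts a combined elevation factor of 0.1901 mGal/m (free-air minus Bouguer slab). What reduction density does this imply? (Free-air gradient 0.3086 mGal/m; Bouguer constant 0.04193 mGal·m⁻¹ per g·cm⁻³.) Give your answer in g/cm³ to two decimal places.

2.83

0.1901 = 0.3086 − 0.04193 × ρ
ρ = (0.3086 − 0.1901) / 0.04193 = 2.83 g/cm³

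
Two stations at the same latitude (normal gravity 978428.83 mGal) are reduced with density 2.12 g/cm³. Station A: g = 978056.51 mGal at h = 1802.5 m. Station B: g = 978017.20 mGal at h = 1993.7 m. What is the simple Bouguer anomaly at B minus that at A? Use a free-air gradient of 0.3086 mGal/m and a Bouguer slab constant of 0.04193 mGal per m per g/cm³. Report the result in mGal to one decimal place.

2.7

Δg_SB(A) = 978056.51 − 978428.83 + 0.3086×1802.5 − 0.04193×2.12×1802.5 = 23.70 mGal
Δg_SB(B) = 978017.20 − 978428.83 + 0.3086×1993.7 − 0.04193×2.12×1993.7 = 26.40 mGal
Difference = 26.40 − (23.70) = 2.70 mGal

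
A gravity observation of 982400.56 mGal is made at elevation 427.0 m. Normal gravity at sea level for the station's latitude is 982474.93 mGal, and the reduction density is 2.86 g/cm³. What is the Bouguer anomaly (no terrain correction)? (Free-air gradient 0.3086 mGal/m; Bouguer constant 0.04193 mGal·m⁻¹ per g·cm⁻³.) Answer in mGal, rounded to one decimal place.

Free-air correction = 0.3086 × 427.0 = 131.77 mGal
Free-air anomaly = 982400.56 − 982474.93 + (131.77) = 57.40 mGal
Bouguer slab correction = 0.04193 × 2.86 × 427.0 = 51.21 mGal
Simple Bouguer anomaly = 57.40 − (51.21) = 6.19 mGal

6.2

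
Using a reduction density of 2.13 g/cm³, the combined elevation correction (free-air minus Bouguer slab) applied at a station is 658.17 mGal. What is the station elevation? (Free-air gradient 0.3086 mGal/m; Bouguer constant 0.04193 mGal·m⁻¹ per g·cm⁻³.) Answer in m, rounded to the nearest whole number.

3001

Combined gradient = 0.3086 − 0.04193 × 2.13 = 0.2192891 mGal/m
h = 658.17 / 0.2192891 = 3001.38 m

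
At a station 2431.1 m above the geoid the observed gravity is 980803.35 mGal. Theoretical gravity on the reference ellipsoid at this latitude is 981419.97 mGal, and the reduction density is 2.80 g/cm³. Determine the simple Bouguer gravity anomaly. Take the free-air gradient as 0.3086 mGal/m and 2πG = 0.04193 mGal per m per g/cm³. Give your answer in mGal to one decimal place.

Free-air correction = 0.3086 × 2431.1 = 750.24 mGal
Free-air anomaly = 980803.35 − 981419.97 + (750.24) = 133.62 mGal
Bouguer slab correction = 0.04193 × 2.80 × 2431.1 = 285.42 mGal
Simple Bouguer anomaly = 133.62 − (285.42) = -151.80 mGal

-151.8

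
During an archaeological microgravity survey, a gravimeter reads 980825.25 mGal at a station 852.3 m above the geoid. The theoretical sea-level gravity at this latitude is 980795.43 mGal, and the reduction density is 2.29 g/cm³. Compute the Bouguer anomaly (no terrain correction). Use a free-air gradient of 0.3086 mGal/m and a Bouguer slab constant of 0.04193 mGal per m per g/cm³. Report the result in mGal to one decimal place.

211.0

Free-air correction = 0.3086 × 852.3 = 263.02 mGal
Free-air anomaly = 980825.25 − 980795.43 + (263.02) = 292.84 mGal
Bouguer slab correction = 0.04193 × 2.29 × 852.3 = 81.84 mGal
Simple Bouguer anomaly = 292.84 − (81.84) = 211.00 mGal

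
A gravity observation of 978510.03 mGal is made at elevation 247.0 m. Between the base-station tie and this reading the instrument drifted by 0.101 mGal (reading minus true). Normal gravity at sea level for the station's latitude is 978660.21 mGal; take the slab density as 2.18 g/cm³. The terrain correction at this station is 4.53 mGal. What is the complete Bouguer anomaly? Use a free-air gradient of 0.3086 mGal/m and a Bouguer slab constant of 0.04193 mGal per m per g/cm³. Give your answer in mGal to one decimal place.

-92.1

Drift-corrected reading = 978510.03 − (0.101) = 978509.929 mGal
Free-air correction = 0.3086 × 247.0 = 76.22 mGal
Free-air anomaly = 978509.929 − 978660.21 + (76.22) = -74.061 mGal
Bouguer slab correction = 0.04193 × 2.18 × 247.0 = 22.58 mGal
Simple Bouguer anomaly = -74.061 − (22.58) = -96.641 mGal
Complete Bouguer anomaly = -96.641 + 4.53 = -92.111 mGal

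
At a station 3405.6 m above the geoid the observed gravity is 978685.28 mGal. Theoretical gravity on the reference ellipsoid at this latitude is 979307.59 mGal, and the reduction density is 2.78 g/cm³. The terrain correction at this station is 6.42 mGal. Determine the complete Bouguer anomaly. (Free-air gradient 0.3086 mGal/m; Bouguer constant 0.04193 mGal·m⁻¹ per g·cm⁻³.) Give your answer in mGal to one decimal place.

38.1

Free-air correction = 0.3086 × 3405.6 = 1050.97 mGal
Free-air anomaly = 978685.28 − 979307.59 + (1050.97) = 428.66 mGal
Bouguer slab correction = 0.04193 × 2.78 × 3405.6 = 396.98 mGal
Simple Bouguer anomaly = 428.66 − (396.98) = 31.68 mGal
Complete Bouguer anomaly = 31.68 + 6.42 = 38.10 mGal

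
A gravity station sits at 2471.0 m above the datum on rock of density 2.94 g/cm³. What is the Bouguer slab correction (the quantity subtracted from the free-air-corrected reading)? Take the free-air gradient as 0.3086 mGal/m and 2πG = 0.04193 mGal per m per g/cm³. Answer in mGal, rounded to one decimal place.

304.6

Bouguer slab correction = 0.04193 × 2.94 × 2471.0 = 304.6 mGal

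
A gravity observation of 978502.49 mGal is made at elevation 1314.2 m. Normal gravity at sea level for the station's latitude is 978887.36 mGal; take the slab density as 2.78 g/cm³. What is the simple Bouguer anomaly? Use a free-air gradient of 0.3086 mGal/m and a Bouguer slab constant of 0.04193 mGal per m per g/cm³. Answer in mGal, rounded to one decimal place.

Free-air correction = 0.3086 × 1314.2 = 405.56 mGal
Free-air anomaly = 978502.49 − 978887.36 + (405.56) = 20.69 mGal
Bouguer slab correction = 0.04193 × 2.78 × 1314.2 = 153.19 mGal
Simple Bouguer anomaly = 20.69 − (153.19) = -132.50 mGal

-132.5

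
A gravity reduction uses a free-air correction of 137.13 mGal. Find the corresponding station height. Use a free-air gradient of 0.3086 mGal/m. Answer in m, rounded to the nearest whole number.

444

h = 137.13 / 0.3086 = 444.36 m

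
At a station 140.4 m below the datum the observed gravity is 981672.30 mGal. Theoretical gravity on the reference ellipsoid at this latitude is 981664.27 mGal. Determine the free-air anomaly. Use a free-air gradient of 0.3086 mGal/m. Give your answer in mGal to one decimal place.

-35.3

Free-air correction = 0.3086 × -140.4 = -43.33 mGal
Free-air anomaly = 981672.30 − 981664.27 + (-43.33) = -35.30 mGal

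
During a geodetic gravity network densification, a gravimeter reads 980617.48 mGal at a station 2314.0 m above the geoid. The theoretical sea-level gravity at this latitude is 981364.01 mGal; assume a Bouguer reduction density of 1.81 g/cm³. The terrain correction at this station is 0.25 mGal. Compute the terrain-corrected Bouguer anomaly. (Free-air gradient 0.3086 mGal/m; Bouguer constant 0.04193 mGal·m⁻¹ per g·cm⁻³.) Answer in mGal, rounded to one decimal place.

-207.8

Free-air correction = 0.3086 × 2314.0 = 714.10 mGal
Free-air anomaly = 980617.48 − 981364.01 + (714.10) = -32.43 mGal
Bouguer slab correction = 0.04193 × 1.81 × 2314.0 = 175.62 mGal
Simple Bouguer anomaly = -32.43 − (175.62) = -208.05 mGal
Complete Bouguer anomaly = -208.05 + 0.25 = -207.80 mGal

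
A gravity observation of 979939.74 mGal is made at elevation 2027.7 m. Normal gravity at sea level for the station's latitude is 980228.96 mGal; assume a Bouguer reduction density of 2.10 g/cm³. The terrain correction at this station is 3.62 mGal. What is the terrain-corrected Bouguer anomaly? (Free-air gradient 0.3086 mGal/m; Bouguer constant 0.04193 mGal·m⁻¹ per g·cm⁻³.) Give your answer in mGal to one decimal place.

Free-air correction = 0.3086 × 2027.7 = 625.75 mGal
Free-air anomaly = 979939.74 − 980228.96 + (625.75) = 336.53 mGal
Bouguer slab correction = 0.04193 × 2.10 × 2027.7 = 178.55 mGal
Simple Bouguer anomaly = 336.53 − (178.55) = 157.98 mGal
Complete Bouguer anomaly = 157.98 + 3.62 = 161.60 mGal

161.6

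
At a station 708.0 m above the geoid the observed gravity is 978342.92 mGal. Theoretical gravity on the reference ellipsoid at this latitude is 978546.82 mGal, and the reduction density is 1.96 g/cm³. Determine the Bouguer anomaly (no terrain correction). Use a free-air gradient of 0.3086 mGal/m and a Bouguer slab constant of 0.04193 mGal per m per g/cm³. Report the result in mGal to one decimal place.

-43.6

Free-air correction = 0.3086 × 708.0 = 218.49 mGal
Free-air anomaly = 978342.92 − 978546.82 + (218.49) = 14.59 mGal
Bouguer slab correction = 0.04193 × 1.96 × 708.0 = 58.19 mGal
Simple Bouguer anomaly = 14.59 − (58.19) = -43.60 mGal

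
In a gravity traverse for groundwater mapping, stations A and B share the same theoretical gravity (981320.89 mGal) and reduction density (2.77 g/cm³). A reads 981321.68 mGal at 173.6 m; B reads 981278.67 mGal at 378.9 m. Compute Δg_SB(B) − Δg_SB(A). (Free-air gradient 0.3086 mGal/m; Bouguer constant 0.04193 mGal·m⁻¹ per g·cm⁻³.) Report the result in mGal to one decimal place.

-3.5

Δg_SB(A) = 981321.68 − 981320.89 + 0.3086×173.6 − 0.04193×2.77×173.6 = 34.20 mGal
Δg_SB(B) = 981278.67 − 981320.89 + 0.3086×378.9 − 0.04193×2.77×378.9 = 30.70 mGal
Difference = 30.70 − (34.20) = -3.50 mGal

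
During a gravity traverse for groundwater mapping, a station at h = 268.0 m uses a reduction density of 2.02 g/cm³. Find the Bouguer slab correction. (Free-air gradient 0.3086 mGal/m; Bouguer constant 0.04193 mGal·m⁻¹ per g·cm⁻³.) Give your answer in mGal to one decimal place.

22.7

Bouguer slab correction = 0.04193 × 2.02 × 268.0 = 22.7 mGal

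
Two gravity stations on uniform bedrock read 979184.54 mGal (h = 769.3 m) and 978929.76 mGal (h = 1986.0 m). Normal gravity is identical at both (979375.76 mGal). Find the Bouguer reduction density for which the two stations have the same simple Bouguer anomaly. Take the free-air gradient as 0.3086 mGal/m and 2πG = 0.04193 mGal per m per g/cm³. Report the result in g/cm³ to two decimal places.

2.37

Δg_obs = 978929.76 − 979184.54 = -254.78 mGal over Δh = 1986.0 − 769.3 = 1216.7 m
Equal Bouguer anomalies ⇒ Δg_obs + (0.3086 − 0.04193ρ)·Δh = 0
0.3086 − 0.04193ρ = −Δg_obs/Δh = 0.20940
ρ = (0.3086 − 0.20940) / 0.04193 = 2.37 g/cm³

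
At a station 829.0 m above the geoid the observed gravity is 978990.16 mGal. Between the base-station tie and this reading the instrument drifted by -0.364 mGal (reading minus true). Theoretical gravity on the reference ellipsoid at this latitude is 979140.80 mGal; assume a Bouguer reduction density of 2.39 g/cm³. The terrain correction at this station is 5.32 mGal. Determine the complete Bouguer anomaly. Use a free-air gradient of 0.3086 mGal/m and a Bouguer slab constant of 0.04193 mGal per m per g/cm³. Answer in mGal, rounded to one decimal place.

Drift-corrected reading = 978990.16 − (-0.364) = 978990.524 mGal
Free-air correction = 0.3086 × 829.0 = 255.83 mGal
Free-air anomaly = 978990.524 − 979140.80 + (255.83) = 105.554 mGal
Bouguer slab correction = 0.04193 × 2.39 × 829.0 = 83.08 mGal
Simple Bouguer anomaly = 105.554 − (83.08) = 22.474 mGal
Complete Bouguer anomaly = 22.474 + 5.32 = 27.794 mGal

27.8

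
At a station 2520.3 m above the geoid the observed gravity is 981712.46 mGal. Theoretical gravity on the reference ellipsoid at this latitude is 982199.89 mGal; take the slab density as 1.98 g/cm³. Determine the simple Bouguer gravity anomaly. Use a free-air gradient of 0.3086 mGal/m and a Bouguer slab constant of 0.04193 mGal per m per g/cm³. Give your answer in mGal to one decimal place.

Free-air correction = 0.3086 × 2520.3 = 777.76 mGal
Free-air anomaly = 981712.46 − 982199.89 + (777.76) = 290.33 mGal
Bouguer slab correction = 0.04193 × 1.98 × 2520.3 = 209.24 mGal
Simple Bouguer anomaly = 290.33 − (209.24) = 81.09 mGal

81.1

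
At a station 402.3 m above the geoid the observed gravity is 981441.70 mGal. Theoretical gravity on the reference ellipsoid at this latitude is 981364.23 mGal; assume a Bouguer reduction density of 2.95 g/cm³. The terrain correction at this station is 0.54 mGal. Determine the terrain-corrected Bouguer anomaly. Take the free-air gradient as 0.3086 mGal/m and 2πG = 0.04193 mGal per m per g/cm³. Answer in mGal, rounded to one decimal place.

152.4

Free-air correction = 0.3086 × 402.3 = 124.15 mGal
Free-air anomaly = 981441.70 − 981364.23 + (124.15) = 201.62 mGal
Bouguer slab correction = 0.04193 × 2.95 × 402.3 = 49.76 mGal
Simple Bouguer anomaly = 201.62 − (49.76) = 151.86 mGal
Complete Bouguer anomaly = 151.86 + 0.54 = 152.40 mGal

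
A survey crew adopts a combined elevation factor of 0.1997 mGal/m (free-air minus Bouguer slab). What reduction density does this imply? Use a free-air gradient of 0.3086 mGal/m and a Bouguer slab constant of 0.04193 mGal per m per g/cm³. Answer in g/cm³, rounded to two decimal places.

2.60

0.1997 = 0.3086 − 0.04193 × ρ
ρ = (0.3086 − 0.1997) / 0.04193 = 2.60 g/cm³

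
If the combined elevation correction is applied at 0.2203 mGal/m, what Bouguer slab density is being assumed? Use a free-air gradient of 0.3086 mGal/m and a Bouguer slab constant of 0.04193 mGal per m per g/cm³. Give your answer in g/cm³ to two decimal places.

2.11

0.2203 = 0.3086 − 0.04193 × ρ
ρ = (0.3086 − 0.2203) / 0.04193 = 2.11 g/cm³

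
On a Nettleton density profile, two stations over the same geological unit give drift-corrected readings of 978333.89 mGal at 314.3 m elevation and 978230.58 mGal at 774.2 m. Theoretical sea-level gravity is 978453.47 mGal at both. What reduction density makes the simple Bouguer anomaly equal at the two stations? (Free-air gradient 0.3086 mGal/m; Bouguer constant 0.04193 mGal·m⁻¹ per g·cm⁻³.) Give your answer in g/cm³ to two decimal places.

Δg_obs = 978230.58 − 978333.89 = -103.31 mGal over Δh = 774.2 − 314.3 = 459.9 m
Equal Bouguer anomalies ⇒ Δg_obs + (0.3086 − 0.04193ρ)·Δh = 0
0.3086 − 0.04193ρ = −Δg_obs/Δh = 0.22464
ρ = (0.3086 − 0.22464) / 0.04193 = 2.00 g/cm³

2.00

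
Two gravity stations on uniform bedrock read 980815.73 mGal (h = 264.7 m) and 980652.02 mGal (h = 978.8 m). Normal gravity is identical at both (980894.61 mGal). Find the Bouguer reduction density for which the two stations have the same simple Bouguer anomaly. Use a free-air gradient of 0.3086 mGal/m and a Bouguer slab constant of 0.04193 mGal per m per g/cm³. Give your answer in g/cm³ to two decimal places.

1.89

Δg_obs = 980652.02 − 980815.73 = -163.71 mGal over Δh = 978.8 − 264.7 = 714.1 m
Equal Bouguer anomalies ⇒ Δg_obs + (0.3086 − 0.04193ρ)·Δh = 0
0.3086 − 0.04193ρ = −Δg_obs/Δh = 0.22925
ρ = (0.3086 − 0.22925) / 0.04193 = 1.89 g/cm³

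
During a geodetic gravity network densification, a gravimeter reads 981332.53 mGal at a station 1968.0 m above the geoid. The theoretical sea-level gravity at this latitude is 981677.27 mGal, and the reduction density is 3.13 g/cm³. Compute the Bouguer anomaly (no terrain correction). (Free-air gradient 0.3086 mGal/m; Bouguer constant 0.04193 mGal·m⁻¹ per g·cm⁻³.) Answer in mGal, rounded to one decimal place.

4.3

Free-air correction = 0.3086 × 1968.0 = 607.32 mGal
Free-air anomaly = 981332.53 − 981677.27 + (607.32) = 262.58 mGal
Bouguer slab correction = 0.04193 × 3.13 × 1968.0 = 258.28 mGal
Simple Bouguer anomaly = 262.58 − (258.28) = 4.30 mGal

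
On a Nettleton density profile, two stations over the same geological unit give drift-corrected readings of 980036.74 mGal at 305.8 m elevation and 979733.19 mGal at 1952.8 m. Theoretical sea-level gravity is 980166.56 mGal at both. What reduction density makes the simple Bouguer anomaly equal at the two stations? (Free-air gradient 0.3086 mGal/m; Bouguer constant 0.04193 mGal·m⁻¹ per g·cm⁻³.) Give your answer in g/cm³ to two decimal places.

Δg_obs = 979733.19 − 980036.74 = -303.55 mGal over Δh = 1952.8 − 305.8 = 1647.0 m
Equal Bouguer anomalies ⇒ Δg_obs + (0.3086 − 0.04193ρ)·Δh = 0
0.3086 − 0.04193ρ = −Δg_obs/Δh = 0.18430
ρ = (0.3086 − 0.18430) / 0.04193 = 2.96 g/cm³

2.96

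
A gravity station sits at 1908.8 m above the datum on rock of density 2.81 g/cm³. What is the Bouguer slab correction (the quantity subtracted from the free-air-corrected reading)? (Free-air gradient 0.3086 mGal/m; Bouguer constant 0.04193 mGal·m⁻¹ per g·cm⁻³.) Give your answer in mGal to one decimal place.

224.9

Bouguer slab correction = 0.04193 × 2.81 × 1908.8 = 224.9 mGal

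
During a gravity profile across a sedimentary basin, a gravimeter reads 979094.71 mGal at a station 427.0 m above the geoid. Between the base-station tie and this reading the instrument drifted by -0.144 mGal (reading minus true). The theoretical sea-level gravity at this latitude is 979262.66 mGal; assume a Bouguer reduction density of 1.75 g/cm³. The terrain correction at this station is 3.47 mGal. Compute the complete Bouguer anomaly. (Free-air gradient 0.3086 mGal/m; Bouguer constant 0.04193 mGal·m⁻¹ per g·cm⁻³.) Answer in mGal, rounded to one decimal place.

Drift-corrected reading = 979094.71 − (-0.144) = 979094.854 mGal
Free-air correction = 0.3086 × 427.0 = 131.77 mGal
Free-air anomaly = 979094.854 − 979262.66 + (131.77) = -36.036 mGal
Bouguer slab correction = 0.04193 × 1.75 × 427.0 = 31.33 mGal
Simple Bouguer anomaly = -36.036 − (31.33) = -67.366 mGal
Complete Bouguer anomaly = -67.366 + 3.47 = -63.896 mGal

-63.9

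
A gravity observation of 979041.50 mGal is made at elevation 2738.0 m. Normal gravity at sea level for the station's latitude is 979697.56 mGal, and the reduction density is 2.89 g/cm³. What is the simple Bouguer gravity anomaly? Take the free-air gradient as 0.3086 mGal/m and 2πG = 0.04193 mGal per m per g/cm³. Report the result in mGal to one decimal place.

-142.9

Free-air correction = 0.3086 × 2738.0 = 844.95 mGal
Free-air anomaly = 979041.50 − 979697.56 + (844.95) = 188.89 mGal
Bouguer slab correction = 0.04193 × 2.89 × 2738.0 = 331.78 mGal
Simple Bouguer anomaly = 188.89 − (331.78) = -142.89 mGal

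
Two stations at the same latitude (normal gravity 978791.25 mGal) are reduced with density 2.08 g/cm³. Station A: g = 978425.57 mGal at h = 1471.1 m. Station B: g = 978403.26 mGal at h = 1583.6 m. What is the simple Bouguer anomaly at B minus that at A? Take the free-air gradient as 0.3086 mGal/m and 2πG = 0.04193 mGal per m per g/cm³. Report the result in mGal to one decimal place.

2.6

Δg_SB(A) = 978425.57 − 978791.25 + 0.3086×1471.1 − 0.04193×2.08×1471.1 = -40.00 mGal
Δg_SB(B) = 978403.26 − 978791.25 + 0.3086×1583.6 − 0.04193×2.08×1583.6 = -37.40 mGal
Difference = -37.40 − (-40.00) = 2.60 mGal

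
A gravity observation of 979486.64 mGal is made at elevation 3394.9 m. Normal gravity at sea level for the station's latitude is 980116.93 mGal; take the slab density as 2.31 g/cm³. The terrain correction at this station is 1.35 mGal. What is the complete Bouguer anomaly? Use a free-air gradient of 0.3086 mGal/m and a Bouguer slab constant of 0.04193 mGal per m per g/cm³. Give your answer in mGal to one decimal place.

89.9

Free-air correction = 0.3086 × 3394.9 = 1047.67 mGal
Free-air anomaly = 979486.64 − 980116.93 + (1047.67) = 417.38 mGal
Bouguer slab correction = 0.04193 × 2.31 × 3394.9 = 328.82 mGal
Simple Bouguer anomaly = 417.38 − (328.82) = 88.56 mGal
Complete Bouguer anomaly = 88.56 + 1.35 = 89.91 mGal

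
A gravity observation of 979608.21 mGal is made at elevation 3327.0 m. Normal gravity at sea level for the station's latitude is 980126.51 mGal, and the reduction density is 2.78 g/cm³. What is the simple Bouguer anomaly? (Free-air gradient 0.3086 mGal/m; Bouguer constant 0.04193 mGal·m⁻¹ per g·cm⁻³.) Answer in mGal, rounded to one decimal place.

Free-air correction = 0.3086 × 3327.0 = 1026.71 mGal
Free-air anomaly = 979608.21 − 980126.51 + (1026.71) = 508.41 mGal
Bouguer slab correction = 0.04193 × 2.78 × 3327.0 = 387.81 mGal
Simple Bouguer anomaly = 508.41 − (387.81) = 120.60 mGal

120.6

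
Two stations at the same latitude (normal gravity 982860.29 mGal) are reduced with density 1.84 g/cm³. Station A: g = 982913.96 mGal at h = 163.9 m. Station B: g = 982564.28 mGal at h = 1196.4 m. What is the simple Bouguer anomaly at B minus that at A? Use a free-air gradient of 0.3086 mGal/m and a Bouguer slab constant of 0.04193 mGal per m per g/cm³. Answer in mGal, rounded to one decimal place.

Δg_SB(A) = 982913.96 − 982860.29 + 0.3086×163.9 − 0.04193×1.84×163.9 = 91.60 mGal
Δg_SB(B) = 982564.28 − 982860.29 + 0.3086×1196.4 − 0.04193×1.84×1196.4 = -19.10 mGal
Difference = -19.10 − (91.60) = -110.70 mGal

-110.7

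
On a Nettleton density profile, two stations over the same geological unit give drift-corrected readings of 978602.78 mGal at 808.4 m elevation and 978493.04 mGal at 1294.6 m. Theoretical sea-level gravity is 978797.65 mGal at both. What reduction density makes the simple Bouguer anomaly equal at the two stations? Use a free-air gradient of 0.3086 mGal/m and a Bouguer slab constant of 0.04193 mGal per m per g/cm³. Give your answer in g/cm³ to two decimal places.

1.98

Δg_obs = 978493.04 − 978602.78 = -109.74 mGal over Δh = 1294.6 − 808.4 = 486.2 m
Equal Bouguer anomalies ⇒ Δg_obs + (0.3086 − 0.04193ρ)·Δh = 0
0.3086 − 0.04193ρ = −Δg_obs/Δh = 0.22571
ρ = (0.3086 − 0.22571) / 0.04193 = 1.98 g/cm³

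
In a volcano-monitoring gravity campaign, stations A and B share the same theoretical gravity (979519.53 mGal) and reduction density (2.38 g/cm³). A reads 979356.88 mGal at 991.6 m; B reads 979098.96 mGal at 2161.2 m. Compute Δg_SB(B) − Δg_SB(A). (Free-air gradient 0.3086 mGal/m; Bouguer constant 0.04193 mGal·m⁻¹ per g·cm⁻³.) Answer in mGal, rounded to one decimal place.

-13.7

Δg_SB(A) = 979356.88 − 979519.53 + 0.3086×991.6 − 0.04193×2.38×991.6 = 44.40 mGal
Δg_SB(B) = 979098.96 − 979519.53 + 0.3086×2161.2 − 0.04193×2.38×2161.2 = 30.70 mGal
Difference = 30.70 − (44.40) = -13.70 mGal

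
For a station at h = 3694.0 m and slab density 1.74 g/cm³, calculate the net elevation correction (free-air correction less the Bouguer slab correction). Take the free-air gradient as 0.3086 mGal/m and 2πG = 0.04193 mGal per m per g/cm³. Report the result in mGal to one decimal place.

870.5

Combined gradient = 0.3086 − 0.04193 × 1.74 = 0.2356418 mGal/m
Combined elevation correction = 0.2356418 × 3694.0 = 870.5 mGal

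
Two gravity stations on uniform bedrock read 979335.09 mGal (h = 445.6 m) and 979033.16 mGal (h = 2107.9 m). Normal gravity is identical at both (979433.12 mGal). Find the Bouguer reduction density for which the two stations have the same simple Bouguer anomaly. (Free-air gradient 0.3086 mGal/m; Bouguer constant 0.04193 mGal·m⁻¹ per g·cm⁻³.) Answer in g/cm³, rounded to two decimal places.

Δg_obs = 979033.16 − 979335.09 = -301.93 mGal over Δh = 2107.9 − 445.6 = 1662.3 m
Equal Bouguer anomalies ⇒ Δg_obs + (0.3086 − 0.04193ρ)·Δh = 0
0.3086 − 0.04193ρ = −Δg_obs/Δh = 0.18163
ρ = (0.3086 − 0.18163) / 0.04193 = 3.03 g/cm³

3.03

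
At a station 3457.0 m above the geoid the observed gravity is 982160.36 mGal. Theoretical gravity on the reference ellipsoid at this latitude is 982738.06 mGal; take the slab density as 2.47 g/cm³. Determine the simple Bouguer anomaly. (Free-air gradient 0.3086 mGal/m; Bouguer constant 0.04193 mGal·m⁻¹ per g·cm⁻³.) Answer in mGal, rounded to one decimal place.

131.1

Free-air correction = 0.3086 × 3457.0 = 1066.83 mGal
Free-air anomaly = 982160.36 − 982738.06 + (1066.83) = 489.13 mGal
Bouguer slab correction = 0.04193 × 2.47 × 3457.0 = 358.03 mGal
Simple Bouguer anomaly = 489.13 − (358.03) = 131.10 mGal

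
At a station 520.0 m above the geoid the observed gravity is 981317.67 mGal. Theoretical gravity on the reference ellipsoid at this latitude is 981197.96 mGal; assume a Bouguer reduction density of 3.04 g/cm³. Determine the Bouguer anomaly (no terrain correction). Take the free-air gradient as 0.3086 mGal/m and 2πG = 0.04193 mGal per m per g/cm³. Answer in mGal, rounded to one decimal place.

Free-air correction = 0.3086 × 520.0 = 160.47 mGal
Free-air anomaly = 981317.67 − 981197.96 + (160.47) = 280.18 mGal
Bouguer slab correction = 0.04193 × 3.04 × 520.0 = 66.28 mGal
Simple Bouguer anomaly = 280.18 − (66.28) = 213.90 mGal

213.9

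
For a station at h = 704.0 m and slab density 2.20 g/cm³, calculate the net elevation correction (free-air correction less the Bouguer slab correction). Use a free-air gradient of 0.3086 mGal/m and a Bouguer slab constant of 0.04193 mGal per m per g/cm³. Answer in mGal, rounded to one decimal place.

152.3

Combined gradient = 0.3086 − 0.04193 × 2.20 = 0.2163540 mGal/m
Combined elevation correction = 0.2163540 × 704.0 = 152.3 mGal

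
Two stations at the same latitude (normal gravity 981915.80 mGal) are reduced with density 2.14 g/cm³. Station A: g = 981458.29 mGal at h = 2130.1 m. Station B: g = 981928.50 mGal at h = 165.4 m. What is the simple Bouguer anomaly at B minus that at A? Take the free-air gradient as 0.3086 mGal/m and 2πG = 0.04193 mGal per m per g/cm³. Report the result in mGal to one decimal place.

Δg_SB(A) = 981458.29 − 981915.80 + 0.3086×2130.1 − 0.04193×2.14×2130.1 = 8.70 mGal
Δg_SB(B) = 981928.50 − 981915.80 + 0.3086×165.4 − 0.04193×2.14×165.4 = 48.90 mGal
Difference = 48.90 − (8.70) = 40.20 mGal

40.2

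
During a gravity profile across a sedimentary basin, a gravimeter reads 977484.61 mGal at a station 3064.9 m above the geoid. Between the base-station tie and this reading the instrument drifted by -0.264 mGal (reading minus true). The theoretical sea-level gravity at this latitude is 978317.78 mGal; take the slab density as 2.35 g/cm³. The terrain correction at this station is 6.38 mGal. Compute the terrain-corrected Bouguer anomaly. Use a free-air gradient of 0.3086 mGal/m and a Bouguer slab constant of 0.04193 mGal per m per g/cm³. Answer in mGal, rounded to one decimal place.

-182.7

Drift-corrected reading = 977484.61 − (-0.264) = 977484.874 mGal
Free-air correction = 0.3086 × 3064.9 = 945.83 mGal
Free-air anomaly = 977484.874 − 978317.78 + (945.83) = 112.924 mGal
Bouguer slab correction = 0.04193 × 2.35 × 3064.9 = 302.00 mGal
Simple Bouguer anomaly = 112.924 − (302.00) = -189.076 mGal
Complete Bouguer anomaly = -189.076 + 6.38 = -182.696 mGal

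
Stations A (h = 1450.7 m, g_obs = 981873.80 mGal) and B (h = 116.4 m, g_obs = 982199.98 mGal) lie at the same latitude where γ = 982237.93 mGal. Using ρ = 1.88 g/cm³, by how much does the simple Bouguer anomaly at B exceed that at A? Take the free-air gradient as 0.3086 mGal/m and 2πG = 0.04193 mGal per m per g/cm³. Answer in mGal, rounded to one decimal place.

19.6

Δg_SB(A) = 981873.80 − 982237.93 + 0.3086×1450.7 − 0.04193×1.88×1450.7 = -30.80 mGal
Δg_SB(B) = 982199.98 − 982237.93 + 0.3086×116.4 − 0.04193×1.88×116.4 = -11.20 mGal
Difference = -11.20 − (-30.80) = 19.60 mGal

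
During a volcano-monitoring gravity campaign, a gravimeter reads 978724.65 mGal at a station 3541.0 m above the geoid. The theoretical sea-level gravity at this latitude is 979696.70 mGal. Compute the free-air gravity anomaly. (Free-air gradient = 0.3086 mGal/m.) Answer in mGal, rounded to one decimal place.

Free-air correction = 0.3086 × 3541.0 = 1092.75 mGal
Free-air anomaly = 978724.65 − 979696.70 + (1092.75) = 120.70 mGal

120.7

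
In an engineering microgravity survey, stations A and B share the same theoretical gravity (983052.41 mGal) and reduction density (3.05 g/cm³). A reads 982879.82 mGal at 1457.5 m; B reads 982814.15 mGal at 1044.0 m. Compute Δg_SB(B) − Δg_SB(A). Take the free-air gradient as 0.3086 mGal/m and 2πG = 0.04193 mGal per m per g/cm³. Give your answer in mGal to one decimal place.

Δg_SB(A) = 982879.82 − 983052.41 + 0.3086×1457.5 − 0.04193×3.05×1457.5 = 90.80 mGal
Δg_SB(B) = 982814.15 − 983052.41 + 0.3086×1044.0 − 0.04193×3.05×1044.0 = -49.60 mGal
Difference = -49.60 − (90.80) = -140.40 mGal

-140.4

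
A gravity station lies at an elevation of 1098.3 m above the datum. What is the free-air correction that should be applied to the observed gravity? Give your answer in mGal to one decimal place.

338.9

Free-air correction = 0.3086 × 1098.3 = 338.9 mGal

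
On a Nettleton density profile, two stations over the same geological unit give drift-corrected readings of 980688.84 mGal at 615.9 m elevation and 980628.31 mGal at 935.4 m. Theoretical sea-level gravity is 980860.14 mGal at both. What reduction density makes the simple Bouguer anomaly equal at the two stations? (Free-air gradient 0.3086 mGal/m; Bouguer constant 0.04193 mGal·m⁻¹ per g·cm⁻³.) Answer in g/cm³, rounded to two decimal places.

2.84

Δg_obs = 980628.31 − 980688.84 = -60.53 mGal over Δh = 935.4 − 615.9 = 319.5 m
Equal Bouguer anomalies ⇒ Δg_obs + (0.3086 − 0.04193ρ)·Δh = 0
0.3086 − 0.04193ρ = −Δg_obs/Δh = 0.18945
ρ = (0.3086 − 0.18945) / 0.04193 = 2.84 g/cm³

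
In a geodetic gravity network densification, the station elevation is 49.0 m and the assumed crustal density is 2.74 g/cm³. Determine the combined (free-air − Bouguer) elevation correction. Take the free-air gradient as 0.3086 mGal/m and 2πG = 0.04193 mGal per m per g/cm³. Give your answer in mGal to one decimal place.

Combined gradient = 0.3086 − 0.04193 × 2.74 = 0.1937118 mGal/m
Combined elevation correction = 0.1937118 × 49.0 = 9.5 mGal

9.5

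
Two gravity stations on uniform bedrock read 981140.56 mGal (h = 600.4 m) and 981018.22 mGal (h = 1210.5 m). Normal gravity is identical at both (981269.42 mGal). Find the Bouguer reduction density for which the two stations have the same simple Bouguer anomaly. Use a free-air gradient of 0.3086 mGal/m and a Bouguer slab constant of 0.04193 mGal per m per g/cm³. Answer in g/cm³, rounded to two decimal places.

2.58

Δg_obs = 981018.22 − 981140.56 = -122.34 mGal over Δh = 1210.5 − 600.4 = 610.1 m
Equal Bouguer anomalies ⇒ Δg_obs + (0.3086 − 0.04193ρ)·Δh = 0
0.3086 − 0.04193ρ = −Δg_obs/Δh = 0.20052
ρ = (0.3086 − 0.20052) / 0.04193 = 2.58 g/cm³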